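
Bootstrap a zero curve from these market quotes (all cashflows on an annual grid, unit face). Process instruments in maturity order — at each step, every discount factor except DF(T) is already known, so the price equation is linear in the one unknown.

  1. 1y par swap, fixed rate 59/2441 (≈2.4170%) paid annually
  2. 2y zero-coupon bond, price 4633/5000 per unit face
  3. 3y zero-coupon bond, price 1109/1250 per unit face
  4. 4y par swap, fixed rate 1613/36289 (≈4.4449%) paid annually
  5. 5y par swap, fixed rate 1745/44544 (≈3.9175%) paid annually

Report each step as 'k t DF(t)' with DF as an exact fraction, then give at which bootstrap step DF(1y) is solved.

step 1 [1y] swap r/1=59/2441: DF=(1 − 59/2441·(0))/(1+59/2441) = 2441/2500 ≈ 0.976400
step 2 [2y] zero: DF = P = 4633/5000 ≈ 0.926600
step 3 [3y] zero: DF = P = 1109/1250 ≈ 0.887200
step 4 [4y] swap r/1=1613/36289: DF=(1 − 1613/36289·(0.976400+0.926600+0.887200))/(1+1613/36289) = 8387/10000 ≈ 0.838700
step 5 [5y] swap r/1=1745/44544: DF=(1 − 1745/44544·(0.976400+0.926600+0.887200+0.838700))/(1+1745/44544) = 1651/2000 ≈ 0.825500

1 1 2441/2500
2 2 4633/5000
3 3 1109/1250
4 4 8387/10000
5 5 1651/2000
DF(1y) is solved at step 1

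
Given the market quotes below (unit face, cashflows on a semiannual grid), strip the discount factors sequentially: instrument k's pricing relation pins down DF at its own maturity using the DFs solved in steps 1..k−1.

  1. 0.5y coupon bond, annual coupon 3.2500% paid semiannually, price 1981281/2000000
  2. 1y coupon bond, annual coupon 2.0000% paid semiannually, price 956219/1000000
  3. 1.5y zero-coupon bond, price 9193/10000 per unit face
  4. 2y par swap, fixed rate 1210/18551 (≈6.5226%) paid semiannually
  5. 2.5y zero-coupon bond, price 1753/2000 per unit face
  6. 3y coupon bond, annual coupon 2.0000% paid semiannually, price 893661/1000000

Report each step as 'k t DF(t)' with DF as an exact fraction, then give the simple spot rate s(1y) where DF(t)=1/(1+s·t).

1 1/2 2437/2500
2 1 9371/10000
3 3/2 9193/10000
4 2 879/1000
5 5/2 1753/2000
6 3 4197/5000
s(1y) = (1/(9371/10000) − 1)/(1) = 629/9371 ≈ 6.7122%

step 1 [0.5y] bond c/2=13/800: DF=(1981281/2000000 − 13/800·(0))/(1+13/800) = 2437/2500 ≈ 0.974800
step 2 [1y] bond c/2=1/100: DF=(956219/1000000 − 1/100·(0.974800))/(1+1/100) = 9371/10000 ≈ 0.937100
step 3 [1.5y] zero: DF = P = 9193/10000 ≈ 0.919300
step 4 [2y] swap r/2=605/18551: DF=(1 − 605/18551·(0.974800+0.937100+0.919300))/(1+605/18551) = 879/1000 ≈ 0.879000
step 5 [2.5y] zero: DF = P = 1753/2000 ≈ 0.876500
step 6 [3y] bond c/2=1/100: DF=(893661/1000000 − 1/100·(0.974800+0.937100+0.919300+0.879000+0.876500))/(1+1/100) = 4197/5000 ≈ 0.839400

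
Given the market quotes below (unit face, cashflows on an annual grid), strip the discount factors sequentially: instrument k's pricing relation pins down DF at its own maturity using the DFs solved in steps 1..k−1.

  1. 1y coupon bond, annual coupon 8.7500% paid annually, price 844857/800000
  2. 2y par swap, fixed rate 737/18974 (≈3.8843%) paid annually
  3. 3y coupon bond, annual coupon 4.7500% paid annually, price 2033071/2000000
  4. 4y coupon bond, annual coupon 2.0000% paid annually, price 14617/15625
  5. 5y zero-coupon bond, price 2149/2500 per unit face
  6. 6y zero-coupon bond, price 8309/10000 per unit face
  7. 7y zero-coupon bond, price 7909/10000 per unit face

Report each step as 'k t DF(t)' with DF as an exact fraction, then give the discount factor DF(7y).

step 1 [1y] bond c/1=7/80: DF=(844857/800000 − 7/80·(0))/(1+7/80) = 9711/10000 ≈ 0.971100
step 2 [2y] swap r/1=737/18974: DF=(1 − 737/18974·(0.971100))/(1+737/18974) = 9263/10000 ≈ 0.926300
step 3 [3y] bond c/1=19/400: DF=(2033071/2000000 − 19/400·(0.971100+0.926300))/(1+19/400) = 2211/2500 ≈ 0.884400
step 4 [4y] bond c/1=1/50: DF=(14617/15625 − 1/50·(0.971100+0.926300+0.884400))/(1+1/50) = 4313/5000 ≈ 0.862600
step 5 [5y] zero: DF = P = 2149/2500 ≈ 0.859600
step 6 [6y] zero: DF = P = 8309/10000 ≈ 0.830900
step 7 [7y] zero: DF = P = 7909/10000 ≈ 0.790900

1 1 9711/10000
2 2 9263/10000
3 3 2211/2500
4 4 4313/5000
5 5 2149/2500
6 6 8309/10000
7 7 7909/10000
DF(7y) = 7909/10000 ≈ 0.790900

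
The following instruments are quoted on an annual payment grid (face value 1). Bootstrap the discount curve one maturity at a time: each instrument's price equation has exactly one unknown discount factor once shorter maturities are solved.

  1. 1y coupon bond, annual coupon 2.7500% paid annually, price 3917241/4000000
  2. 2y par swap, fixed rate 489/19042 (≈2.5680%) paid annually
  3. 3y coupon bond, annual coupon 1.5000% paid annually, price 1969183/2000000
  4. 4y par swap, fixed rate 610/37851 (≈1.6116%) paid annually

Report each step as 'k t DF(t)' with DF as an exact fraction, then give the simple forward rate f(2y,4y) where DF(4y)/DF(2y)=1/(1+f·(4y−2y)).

1 1 9531/10000
2 2 9511/10000
3 3 9419/10000
4 4 939/1000
f(2y,4y) = ((9511/10000)/(939/1000) − 1)/(2) = 121/18780 ≈ 0.6443%

step 1 [1y] bond c/1=11/400: DF=(3917241/4000000 − 11/400·(0))/(1+11/400) = 9531/10000 ≈ 0.953100
step 2 [2y] swap r/1=489/19042: DF=(1 − 489/19042·(0.953100))/(1+489/19042) = 9511/10000 ≈ 0.951100
step 3 [3y] bond c/1=3/200: DF=(1969183/2000000 − 3/200·(0.953100+0.951100))/(1+3/200) = 9419/10000 ≈ 0.941900
step 4 [4y] swap r/1=610/37851: DF=(1 − 610/37851·(0.953100+0.951100+0.941900))/(1+610/37851) = 939/1000 ≈ 0.939000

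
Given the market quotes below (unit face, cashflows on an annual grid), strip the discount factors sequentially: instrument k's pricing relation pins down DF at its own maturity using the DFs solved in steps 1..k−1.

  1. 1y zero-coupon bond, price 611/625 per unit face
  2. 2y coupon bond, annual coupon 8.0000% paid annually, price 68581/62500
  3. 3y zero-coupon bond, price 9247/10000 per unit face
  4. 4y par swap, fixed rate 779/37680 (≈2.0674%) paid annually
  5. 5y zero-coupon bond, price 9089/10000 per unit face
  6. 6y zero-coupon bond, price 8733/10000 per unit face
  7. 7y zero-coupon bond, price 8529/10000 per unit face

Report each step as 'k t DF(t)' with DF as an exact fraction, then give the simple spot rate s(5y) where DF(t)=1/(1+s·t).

1 1 611/625
2 2 2359/2500
3 3 9247/10000
4 4 9221/10000
5 5 9089/10000
6 6 8733/10000
7 7 8529/10000
s(5y) = (1/(9089/10000) − 1)/(5) = 911/45445 ≈ 2.0046%

step 1 [1y] zero: DF = P = 611/625 ≈ 0.977600
step 2 [2y] bond c/1=2/25: DF=(68581/62500 − 2/25·(0.977600))/(1+2/25) = 2359/2500 ≈ 0.943600
step 3 [3y] zero: DF = P = 9247/10000 ≈ 0.924700
step 4 [4y] swap r/1=779/37680: DF=(1 − 779/37680·(0.977600+0.943600+0.924700))/(1+779/37680) = 9221/10000 ≈ 0.922100
step 5 [5y] zero: DF = P = 9089/10000 ≈ 0.908900
step 6 [6y] zero: DF = P = 8733/10000 ≈ 0.873300
step 7 [7y] zero: DF = P = 8529/10000 ≈ 0.852900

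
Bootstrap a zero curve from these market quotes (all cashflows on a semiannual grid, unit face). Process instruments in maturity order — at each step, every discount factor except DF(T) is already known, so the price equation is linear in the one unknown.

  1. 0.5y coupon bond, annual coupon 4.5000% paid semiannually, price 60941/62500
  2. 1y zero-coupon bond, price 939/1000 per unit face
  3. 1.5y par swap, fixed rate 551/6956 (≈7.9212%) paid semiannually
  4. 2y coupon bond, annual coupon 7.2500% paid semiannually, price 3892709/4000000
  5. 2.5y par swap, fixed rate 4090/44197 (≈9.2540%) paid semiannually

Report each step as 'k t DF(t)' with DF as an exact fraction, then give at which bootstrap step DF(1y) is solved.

1 1/2 596/625
2 1 939/1000
3 3/2 4449/5000
4 2 4209/5000
5 5/2 1591/2000
DF(1y) is solved at step 2

step 1 [0.5y] bond c/2=9/400: DF=(60941/62500 − 9/400·(0))/(1+9/400) = 596/625 ≈ 0.953600
step 2 [1y] zero: DF = P = 939/1000 ≈ 0.939000
step 3 [1.5y] swap r/2=551/13912: DF=(1 − 551/13912·(0.953600+0.939000))/(1+551/13912) = 4449/5000 ≈ 0.889800
step 4 [2y] bond c/2=29/800: DF=(3892709/4000000 − 29/800·(0.953600+0.939000+0.889800))/(1+29/800) = 4209/5000 ≈ 0.841800
step 5 [2.5y] swap r/2=2045/44197: DF=(1 − 2045/44197·(0.953600+0.939000+0.889800+0.841800))/(1+2045/44197) = 1591/2000 ≈ 0.795500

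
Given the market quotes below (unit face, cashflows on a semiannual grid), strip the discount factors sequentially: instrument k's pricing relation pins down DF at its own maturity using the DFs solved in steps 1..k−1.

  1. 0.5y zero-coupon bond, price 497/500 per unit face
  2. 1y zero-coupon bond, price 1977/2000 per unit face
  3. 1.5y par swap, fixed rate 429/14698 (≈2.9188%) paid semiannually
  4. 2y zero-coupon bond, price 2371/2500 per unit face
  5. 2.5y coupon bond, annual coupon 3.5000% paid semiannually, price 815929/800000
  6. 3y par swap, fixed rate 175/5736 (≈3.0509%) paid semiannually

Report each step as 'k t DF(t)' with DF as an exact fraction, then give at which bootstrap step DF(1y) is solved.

1 1/2 497/500
2 1 1977/2000
3 3/2 9571/10000
4 2 2371/2500
5 5/2 1871/2000
6 3 73/80
DF(1y) is solved at step 2

step 1 [0.5y] zero: DF = P = 497/500 ≈ 0.994000
step 2 [1y] zero: DF = P = 1977/2000 ≈ 0.988500
step 3 [1.5y] swap r/2=429/29396: DF=(1 − 429/29396·(0.994000+0.988500))/(1+429/29396) = 9571/10000 ≈ 0.957100
step 4 [2y] zero: DF = P = 2371/2500 ≈ 0.948400
step 5 [2.5y] bond c/2=7/400: DF=(815929/800000 − 7/400·(0.994000+0.988500+0.957100+0.948400))/(1+7/400) = 1871/2000 ≈ 0.935500
step 6 [3y] swap r/2=175/11472: DF=(1 − 175/11472·(0.994000+0.988500+0.957100+0.948400+0.935500))/(1+175/11472) = 73/80 ≈ 0.912500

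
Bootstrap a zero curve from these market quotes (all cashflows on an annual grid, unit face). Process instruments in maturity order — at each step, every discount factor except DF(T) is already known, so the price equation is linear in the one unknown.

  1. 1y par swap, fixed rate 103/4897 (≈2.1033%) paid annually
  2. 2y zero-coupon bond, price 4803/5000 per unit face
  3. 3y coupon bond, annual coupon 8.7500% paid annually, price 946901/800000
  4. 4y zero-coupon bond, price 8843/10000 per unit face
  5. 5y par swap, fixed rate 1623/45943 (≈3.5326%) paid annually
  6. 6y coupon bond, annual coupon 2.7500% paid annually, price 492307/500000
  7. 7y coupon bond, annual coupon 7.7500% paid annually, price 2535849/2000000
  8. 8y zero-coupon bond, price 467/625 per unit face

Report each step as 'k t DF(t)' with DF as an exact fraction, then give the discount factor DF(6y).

step 1 [1y] swap r/1=103/4897: DF=(1 − 103/4897·(0))/(1+103/4897) = 4897/5000 ≈ 0.979400
step 2 [2y] zero: DF = P = 4803/5000 ≈ 0.960600
step 3 [3y] bond c/1=7/80: DF=(946901/800000 − 7/80·(0.979400+0.960600))/(1+7/80) = 9323/10000 ≈ 0.932300
step 4 [4y] zero: DF = P = 8843/10000 ≈ 0.884300
step 5 [5y] swap r/1=1623/45943: DF=(1 − 1623/45943·(0.979400+0.960600+0.932300+0.884300))/(1+1623/45943) = 8377/10000 ≈ 0.837700
step 6 [6y] bond c/1=11/400: DF=(492307/500000 − 11/400·(0.979400+0.960600+0.932300+0.884300+0.837700))/(1+11/400) = 8353/10000 ≈ 0.835300
step 7 [7y] bond c/1=31/400: DF=(2535849/2000000 − 31/400·(0.979400+0.960600+0.932300+0.884300+0.837700+0.835300))/(1+31/400) = 3931/5000 ≈ 0.786200
step 8 [8y] zero: DF = P = 467/625 ≈ 0.747200

1 1 4897/5000
2 2 4803/5000
3 3 9323/10000
4 4 8843/10000
5 5 8377/10000
6 6 8353/10000
7 7 3931/5000
8 8 467/625
DF(6y) = 8353/10000 ≈ 0.835300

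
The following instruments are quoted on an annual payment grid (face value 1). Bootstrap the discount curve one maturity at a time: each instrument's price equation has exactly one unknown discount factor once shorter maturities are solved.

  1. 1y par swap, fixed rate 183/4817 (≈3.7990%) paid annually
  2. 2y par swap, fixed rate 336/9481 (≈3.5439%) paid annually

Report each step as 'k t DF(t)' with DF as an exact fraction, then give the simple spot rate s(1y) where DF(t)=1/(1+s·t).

1 1 4817/5000
2 2 583/625
s(1y) = (1/(4817/5000) − 1)/(1) = 183/4817 ≈ 3.7990%

step 1 [1y] swap r/1=183/4817: DF=(1 − 183/4817·(0))/(1+183/4817) = 4817/5000 ≈ 0.963400
step 2 [2y] swap r/1=336/9481: DF=(1 − 336/9481·(0.963400))/(1+336/9481) = 583/625 ≈ 0.932800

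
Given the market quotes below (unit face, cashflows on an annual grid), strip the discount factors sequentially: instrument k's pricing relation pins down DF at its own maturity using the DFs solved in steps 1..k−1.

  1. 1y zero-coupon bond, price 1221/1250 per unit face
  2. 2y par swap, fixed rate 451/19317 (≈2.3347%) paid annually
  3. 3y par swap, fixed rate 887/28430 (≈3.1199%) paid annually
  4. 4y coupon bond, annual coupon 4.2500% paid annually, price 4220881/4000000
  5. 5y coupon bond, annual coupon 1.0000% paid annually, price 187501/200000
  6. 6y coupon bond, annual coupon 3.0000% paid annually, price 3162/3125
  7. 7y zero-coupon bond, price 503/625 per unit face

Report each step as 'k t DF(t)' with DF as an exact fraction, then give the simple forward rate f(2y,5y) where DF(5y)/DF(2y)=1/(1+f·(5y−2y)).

step 1 [1y] zero: DF = P = 1221/1250 ≈ 0.976800
step 2 [2y] swap r/1=451/19317: DF=(1 − 451/19317·(0.976800))/(1+451/19317) = 9549/10000 ≈ 0.954900
step 3 [3y] swap r/1=887/28430: DF=(1 − 887/28430·(0.976800+0.954900))/(1+887/28430) = 9113/10000 ≈ 0.911300
step 4 [4y] bond c/1=17/400: DF=(4220881/4000000 − 17/400·(0.976800+0.954900+0.911300))/(1+17/400) = 8963/10000 ≈ 0.896300
step 5 [5y] bond c/1=1/100: DF=(187501/200000 − 1/100·(0.976800+0.954900+0.911300+0.896300))/(1+1/100) = 557/625 ≈ 0.891200
step 6 [6y] bond c/1=3/100: DF=(3162/3125 − 3/100·(0.976800+0.954900+0.911300+0.896300+0.891200))/(1+3/100) = 339/400 ≈ 0.847500
step 7 [7y] zero: DF = P = 503/625 ≈ 0.804800

1 1 1221/1250
2 2 9549/10000
3 3 9113/10000
4 4 8963/10000
5 5 557/625
6 6 339/400
7 7 503/625
f(2y,5y) = ((9549/10000)/(557/625) − 1)/(3) = 637/26736 ≈ 2.3826%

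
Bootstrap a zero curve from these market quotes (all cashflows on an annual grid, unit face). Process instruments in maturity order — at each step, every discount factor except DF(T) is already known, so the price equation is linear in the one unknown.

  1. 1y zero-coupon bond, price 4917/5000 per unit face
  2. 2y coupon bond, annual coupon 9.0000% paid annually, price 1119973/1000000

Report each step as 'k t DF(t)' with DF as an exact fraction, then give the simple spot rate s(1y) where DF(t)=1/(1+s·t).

step 1 [1y] zero: DF = P = 4917/5000 ≈ 0.983400
step 2 [2y] bond c/1=9/100: DF=(1119973/1000000 − 9/100·(0.983400))/(1+9/100) = 9463/10000 ≈ 0.946300

1 1 4917/5000
2 2 9463/10000
s(1y) = (1/(4917/5000) − 1)/(1) = 83/4917 ≈ 1.6880%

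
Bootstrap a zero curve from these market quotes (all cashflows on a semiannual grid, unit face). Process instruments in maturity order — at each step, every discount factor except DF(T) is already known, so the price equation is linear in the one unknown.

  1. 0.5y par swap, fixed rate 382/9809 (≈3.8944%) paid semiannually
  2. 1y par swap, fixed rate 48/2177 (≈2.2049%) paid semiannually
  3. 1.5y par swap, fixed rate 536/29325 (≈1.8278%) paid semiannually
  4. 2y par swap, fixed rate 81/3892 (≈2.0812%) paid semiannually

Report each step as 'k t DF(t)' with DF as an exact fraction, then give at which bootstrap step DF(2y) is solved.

step 1 [0.5y] swap r/2=191/9809: DF=(1 − 191/9809·(0))/(1+191/9809) = 9809/10000 ≈ 0.980900
step 2 [1y] swap r/2=24/2177: DF=(1 − 24/2177·(0.980900))/(1+24/2177) = 1223/1250 ≈ 0.978400
step 3 [1.5y] swap r/2=268/29325: DF=(1 − 268/29325·(0.980900+0.978400))/(1+268/29325) = 2433/2500 ≈ 0.973200
step 4 [2y] swap r/2=81/7784: DF=(1 − 81/7784·(0.980900+0.978400+0.973200))/(1+81/7784) = 1919/2000 ≈ 0.959500

1 1/2 9809/10000
2 1 1223/1250
3 3/2 2433/2500
4 2 1919/2000
DF(2y) is solved at step 4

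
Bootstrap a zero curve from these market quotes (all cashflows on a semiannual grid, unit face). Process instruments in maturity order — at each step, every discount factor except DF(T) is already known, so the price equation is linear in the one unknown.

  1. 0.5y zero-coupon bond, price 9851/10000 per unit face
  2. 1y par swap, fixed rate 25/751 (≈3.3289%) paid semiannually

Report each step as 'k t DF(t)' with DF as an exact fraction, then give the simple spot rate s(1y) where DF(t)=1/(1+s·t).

step 1 [0.5y] zero: DF = P = 9851/10000 ≈ 0.985100
step 2 [1y] swap r/2=25/1502: DF=(1 − 25/1502·(0.985100))/(1+25/1502) = 387/400 ≈ 0.967500

1 1/2 9851/10000
2 1 387/400
s(1y) = (1/(387/400) − 1)/(1) = 13/387 ≈ 3.3592%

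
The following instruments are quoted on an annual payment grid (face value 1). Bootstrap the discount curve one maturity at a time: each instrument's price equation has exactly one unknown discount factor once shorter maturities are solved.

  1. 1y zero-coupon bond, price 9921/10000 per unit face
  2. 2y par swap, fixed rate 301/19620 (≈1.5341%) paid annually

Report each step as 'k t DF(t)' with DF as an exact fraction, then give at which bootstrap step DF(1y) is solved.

1 1 9921/10000
2 2 9699/10000
DF(1y) is solved at step 1

step 1 [1y] zero: DF = P = 9921/10000 ≈ 0.992100
step 2 [2y] swap r/1=301/19620: DF=(1 − 301/19620·(0.992100))/(1+301/19620) = 9699/10000 ≈ 0.969900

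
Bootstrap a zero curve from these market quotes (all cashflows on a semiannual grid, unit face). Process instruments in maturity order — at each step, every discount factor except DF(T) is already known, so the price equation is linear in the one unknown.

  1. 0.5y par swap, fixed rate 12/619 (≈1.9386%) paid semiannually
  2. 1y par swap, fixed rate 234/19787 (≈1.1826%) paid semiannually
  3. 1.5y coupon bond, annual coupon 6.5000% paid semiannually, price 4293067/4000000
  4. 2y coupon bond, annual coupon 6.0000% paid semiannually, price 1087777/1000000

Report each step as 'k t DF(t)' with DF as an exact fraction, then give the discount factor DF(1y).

step 1 [0.5y] swap r/2=6/619: DF=(1 − 6/619·(0))/(1+6/619) = 619/625 ≈ 0.990400
step 2 [1y] swap r/2=117/19787: DF=(1 − 117/19787·(0.990400))/(1+117/19787) = 9883/10000 ≈ 0.988300
step 3 [1.5y] bond c/2=13/400: DF=(4293067/4000000 − 13/400·(0.990400+0.988300))/(1+13/400) = 2443/2500 ≈ 0.977200
step 4 [2y] bond c/2=3/100: DF=(1087777/1000000 − 3/100·(0.990400+0.988300+0.977200))/(1+3/100) = 97/100 ≈ 0.970000

1 1/2 619/625
2 1 9883/10000
3 3/2 2443/2500
4 2 97/100
DF(1y) = 9883/10000 ≈ 0.988300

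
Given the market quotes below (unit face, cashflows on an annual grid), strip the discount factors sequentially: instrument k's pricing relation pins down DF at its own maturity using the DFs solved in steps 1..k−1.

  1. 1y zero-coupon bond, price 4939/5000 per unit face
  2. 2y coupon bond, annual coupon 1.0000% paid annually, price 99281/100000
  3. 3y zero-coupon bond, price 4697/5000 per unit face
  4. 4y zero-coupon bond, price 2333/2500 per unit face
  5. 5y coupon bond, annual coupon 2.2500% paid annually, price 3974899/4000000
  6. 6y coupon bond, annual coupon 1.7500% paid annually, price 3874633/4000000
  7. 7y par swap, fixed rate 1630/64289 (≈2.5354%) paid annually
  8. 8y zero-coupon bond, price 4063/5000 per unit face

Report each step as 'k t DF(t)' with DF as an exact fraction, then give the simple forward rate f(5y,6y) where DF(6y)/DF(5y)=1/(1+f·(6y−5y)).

step 1 [1y] zero: DF = P = 4939/5000 ≈ 0.987800
step 2 [2y] bond c/1=1/100: DF=(99281/100000 − 1/100·(0.987800))/(1+1/100) = 2433/2500 ≈ 0.973200
step 3 [3y] zero: DF = P = 4697/5000 ≈ 0.939400
step 4 [4y] zero: DF = P = 2333/2500 ≈ 0.933200
step 5 [5y] bond c/1=9/400: DF=(3974899/4000000 − 9/400·(0.987800+0.973200+0.939400+0.933200))/(1+9/400) = 71/80 ≈ 0.887500
step 6 [6y] bond c/1=7/400: DF=(3874633/4000000 − 7/400·(0.987800+0.973200+0.939400+0.933200+0.887500))/(1+7/400) = 2177/2500 ≈ 0.870800
step 7 [7y] swap r/1=1630/64289: DF=(1 − 1630/64289·(0.987800+0.973200+0.939400+0.933200+0.887500+0.870800))/(1+1630/64289) = 837/1000 ≈ 0.837000
step 8 [8y] zero: DF = P = 4063/5000 ≈ 0.812600

1 1 4939/5000
2 2 2433/2500
3 3 4697/5000
4 4 2333/2500
5 5 71/80
6 6 2177/2500
7 7 837/1000
8 8 4063/5000
f(5y,6y) = ((71/80)/(2177/2500) − 1)/(1) = 167/8708 ≈ 1.9178%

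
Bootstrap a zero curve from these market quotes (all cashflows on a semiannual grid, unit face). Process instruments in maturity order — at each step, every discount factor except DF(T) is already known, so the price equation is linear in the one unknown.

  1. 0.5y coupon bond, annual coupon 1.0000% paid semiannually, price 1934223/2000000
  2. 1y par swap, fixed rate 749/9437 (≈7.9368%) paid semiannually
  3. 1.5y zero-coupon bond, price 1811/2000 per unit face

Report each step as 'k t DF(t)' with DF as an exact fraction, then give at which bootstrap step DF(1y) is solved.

step 1 [0.5y] bond c/2=1/200: DF=(1934223/2000000 − 1/200·(0))/(1+1/200) = 9623/10000 ≈ 0.962300
step 2 [1y] swap r/2=749/18874: DF=(1 − 749/18874·(0.962300))/(1+749/18874) = 9251/10000 ≈ 0.925100
step 3 [1.5y] zero: DF = P = 1811/2000 ≈ 0.905500

1 1/2 9623/10000
2 1 9251/10000
3 3/2 1811/2000
DF(1y) is solved at step 2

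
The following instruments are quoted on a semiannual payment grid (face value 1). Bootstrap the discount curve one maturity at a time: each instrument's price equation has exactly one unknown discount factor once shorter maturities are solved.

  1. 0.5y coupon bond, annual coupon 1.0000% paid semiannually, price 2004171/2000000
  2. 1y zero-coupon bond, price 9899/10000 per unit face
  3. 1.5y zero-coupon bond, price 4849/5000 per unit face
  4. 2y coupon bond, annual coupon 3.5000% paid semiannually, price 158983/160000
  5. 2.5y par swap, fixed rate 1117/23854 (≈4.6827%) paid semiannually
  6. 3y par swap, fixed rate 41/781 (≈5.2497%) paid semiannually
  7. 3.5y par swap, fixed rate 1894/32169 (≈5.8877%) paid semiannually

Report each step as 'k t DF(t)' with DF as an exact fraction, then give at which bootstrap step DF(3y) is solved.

step 1 [0.5y] bond c/2=1/200: DF=(2004171/2000000 − 1/200·(0))/(1+1/200) = 9971/10000 ≈ 0.997100
step 2 [1y] zero: DF = P = 9899/10000 ≈ 0.989900
step 3 [1.5y] zero: DF = P = 4849/5000 ≈ 0.969800
step 4 [2y] bond c/2=7/400: DF=(158983/160000 − 7/400·(0.997100+0.989900+0.969800))/(1+7/400) = 9257/10000 ≈ 0.925700
step 5 [2.5y] swap r/2=1117/47708: DF=(1 − 1117/47708·(0.997100+0.989900+0.969800+0.925700))/(1+1117/47708) = 8883/10000 ≈ 0.888300
step 6 [3y] swap r/2=41/1562: DF=(1 − 41/1562·(0.997100+0.989900+0.969800+0.925700+0.888300))/(1+41/1562) = 2131/2500 ≈ 0.852400
step 7 [3.5y] swap r/2=947/32169: DF=(1 − 947/32169·(0.997100+0.989900+0.969800+0.925700+0.888300+0.852400))/(1+947/32169) = 4053/5000 ≈ 0.810600

1 1/2 9971/10000
2 1 9899/10000
3 3/2 4849/5000
4 2 9257/10000
5 5/2 8883/10000
6 3 2131/2500
7 7/2 4053/5000
DF(3y) is solved at step 6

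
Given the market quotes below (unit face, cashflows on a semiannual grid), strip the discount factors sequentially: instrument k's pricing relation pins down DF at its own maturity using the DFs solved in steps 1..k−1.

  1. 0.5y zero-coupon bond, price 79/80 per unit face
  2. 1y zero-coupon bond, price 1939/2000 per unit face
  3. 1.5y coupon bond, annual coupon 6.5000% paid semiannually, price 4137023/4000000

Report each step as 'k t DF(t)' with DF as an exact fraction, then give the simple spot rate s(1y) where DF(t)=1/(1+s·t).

step 1 [0.5y] zero: DF = P = 79/80 ≈ 0.987500
step 2 [1y] zero: DF = P = 1939/2000 ≈ 0.969500
step 3 [1.5y] bond c/2=13/400: DF=(4137023/4000000 − 13/400·(0.987500+0.969500))/(1+13/400) = 9401/10000 ≈ 0.940100

1 1/2 79/80
2 1 1939/2000
3 3/2 9401/10000
s(1y) = (1/(1939/2000) − 1)/(1) = 61/1939 ≈ 3.1460%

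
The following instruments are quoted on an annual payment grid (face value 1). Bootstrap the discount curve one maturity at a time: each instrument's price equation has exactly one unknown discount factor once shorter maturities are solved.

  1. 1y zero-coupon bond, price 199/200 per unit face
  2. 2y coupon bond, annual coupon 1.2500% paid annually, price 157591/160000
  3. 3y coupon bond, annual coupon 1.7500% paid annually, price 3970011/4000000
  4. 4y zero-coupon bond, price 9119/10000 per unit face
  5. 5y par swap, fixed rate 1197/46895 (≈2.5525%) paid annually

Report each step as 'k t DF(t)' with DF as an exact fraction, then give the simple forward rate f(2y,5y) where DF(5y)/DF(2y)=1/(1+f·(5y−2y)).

1 1 199/200
2 2 1921/2000
3 3 4709/5000
4 4 9119/10000
5 5 8803/10000
f(2y,5y) = ((1921/2000)/(8803/10000) − 1)/(3) = 802/26409 ≈ 3.0368%

step 1 [1y] zero: DF = P = 199/200 ≈ 0.995000
step 2 [2y] bond c/1=1/80: DF=(157591/160000 − 1/80·(0.995000))/(1+1/80) = 1921/2000 ≈ 0.960500
step 3 [3y] bond c/1=7/400: DF=(3970011/4000000 − 7/400·(0.995000+0.960500))/(1+7/400) = 4709/5000 ≈ 0.941800
step 4 [4y] zero: DF = P = 9119/10000 ≈ 0.911900
step 5 [5y] swap r/1=1197/46895: DF=(1 − 1197/46895·(0.995000+0.960500+0.941800+0.911900))/(1+1197/46895) = 8803/10000 ≈ 0.880300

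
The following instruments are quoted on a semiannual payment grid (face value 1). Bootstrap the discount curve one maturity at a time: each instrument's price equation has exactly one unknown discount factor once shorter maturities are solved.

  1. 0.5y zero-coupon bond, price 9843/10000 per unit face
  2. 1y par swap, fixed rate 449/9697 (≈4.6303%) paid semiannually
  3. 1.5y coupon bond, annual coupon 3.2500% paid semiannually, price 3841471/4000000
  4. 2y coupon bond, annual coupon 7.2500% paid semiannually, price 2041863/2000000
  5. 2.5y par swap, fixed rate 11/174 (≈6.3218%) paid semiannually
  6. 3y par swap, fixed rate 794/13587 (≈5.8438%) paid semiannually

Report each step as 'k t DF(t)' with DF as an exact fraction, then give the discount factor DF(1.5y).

1 1/2 9843/10000
2 1 9551/10000
3 3/2 457/500
4 2 4427/5000
5 5/2 2137/2500
6 3 2103/2500
DF(1.5y) = 457/500 ≈ 0.914000

step 1 [0.5y] zero: DF = P = 9843/10000 ≈ 0.984300
step 2 [1y] swap r/2=449/19394: DF=(1 − 449/19394·(0.984300))/(1+449/19394) = 9551/10000 ≈ 0.955100
step 3 [1.5y] bond c/2=13/800: DF=(3841471/4000000 − 13/800·(0.984300+0.955100))/(1+13/800) = 457/500 ≈ 0.914000
step 4 [2y] bond c/2=29/800: DF=(2041863/2000000 − 29/800·(0.984300+0.955100+0.914000))/(1+29/800) = 4427/5000 ≈ 0.885400
step 5 [2.5y] swap r/2=11/348: DF=(1 − 11/348·(0.984300+0.955100+0.914000+0.885400))/(1+11/348) = 2137/2500 ≈ 0.854800
step 6 [3y] swap r/2=397/13587: DF=(1 − 397/13587·(0.984300+0.955100+0.914000+0.885400+0.854800))/(1+397/13587) = 2103/2500 ≈ 0.841200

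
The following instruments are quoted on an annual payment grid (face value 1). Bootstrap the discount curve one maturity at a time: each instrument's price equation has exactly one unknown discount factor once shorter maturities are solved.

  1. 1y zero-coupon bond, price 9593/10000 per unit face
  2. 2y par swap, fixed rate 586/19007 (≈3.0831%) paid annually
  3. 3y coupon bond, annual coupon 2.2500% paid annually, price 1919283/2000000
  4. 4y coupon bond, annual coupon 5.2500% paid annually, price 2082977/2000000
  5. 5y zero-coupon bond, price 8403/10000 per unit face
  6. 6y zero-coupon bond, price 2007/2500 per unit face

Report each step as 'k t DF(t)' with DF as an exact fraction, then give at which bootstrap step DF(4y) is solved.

1 1 9593/10000
2 2 4707/5000
3 3 8967/10000
4 4 17/20
5 5 8403/10000
6 6 2007/2500
DF(4y) is solved at step 4

step 1 [1y] zero: DF = P = 9593/10000 ≈ 0.959300
step 2 [2y] swap r/1=586/19007: DF=(1 − 586/19007·(0.959300))/(1+586/19007) = 4707/5000 ≈ 0.941400
step 3 [3y] bond c/1=9/400: DF=(1919283/2000000 − 9/400·(0.959300+0.941400))/(1+9/400) = 8967/10000 ≈ 0.896700
step 4 [4y] bond c/1=21/400: DF=(2082977/2000000 − 21/400·(0.959300+0.941400+0.896700))/(1+21/400) = 17/20 ≈ 0.850000
step 5 [5y] zero: DF = P = 8403/10000 ≈ 0.840300
step 6 [6y] zero: DF = P = 2007/2500 ≈ 0.802800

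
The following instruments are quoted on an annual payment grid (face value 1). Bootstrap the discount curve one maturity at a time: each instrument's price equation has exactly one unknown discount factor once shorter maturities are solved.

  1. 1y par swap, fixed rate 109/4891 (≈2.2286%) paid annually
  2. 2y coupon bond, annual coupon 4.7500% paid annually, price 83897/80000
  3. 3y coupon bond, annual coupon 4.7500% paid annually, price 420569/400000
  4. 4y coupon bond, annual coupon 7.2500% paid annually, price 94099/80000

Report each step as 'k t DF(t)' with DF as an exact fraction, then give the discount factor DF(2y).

step 1 [1y] swap r/1=109/4891: DF=(1 − 109/4891·(0))/(1+109/4891) = 4891/5000 ≈ 0.978200
step 2 [2y] bond c/1=19/400: DF=(83897/80000 − 19/400·(0.978200))/(1+19/400) = 598/625 ≈ 0.956800
step 3 [3y] bond c/1=19/400: DF=(420569/400000 − 19/400·(0.978200+0.956800))/(1+19/400) = 229/250 ≈ 0.916000
step 4 [4y] bond c/1=29/400: DF=(94099/80000 − 29/400·(0.978200+0.956800+0.916000))/(1+29/400) = 113/125 ≈ 0.904000

1 1 4891/5000
2 2 598/625
3 3 229/250
4 4 113/125
DF(2y) = 598/625 ≈ 0.956800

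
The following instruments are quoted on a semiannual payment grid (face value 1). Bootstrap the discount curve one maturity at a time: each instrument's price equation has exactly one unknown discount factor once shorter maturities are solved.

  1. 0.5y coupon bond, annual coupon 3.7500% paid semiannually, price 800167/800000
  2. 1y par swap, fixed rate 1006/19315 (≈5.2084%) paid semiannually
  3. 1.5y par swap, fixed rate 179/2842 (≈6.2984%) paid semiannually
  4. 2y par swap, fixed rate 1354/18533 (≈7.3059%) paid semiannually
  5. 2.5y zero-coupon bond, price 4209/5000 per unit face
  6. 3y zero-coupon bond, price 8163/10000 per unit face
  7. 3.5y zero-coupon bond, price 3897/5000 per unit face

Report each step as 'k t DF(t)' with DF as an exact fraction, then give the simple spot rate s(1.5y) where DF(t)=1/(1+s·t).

step 1 [0.5y] bond c/2=3/160: DF=(800167/800000 − 3/160·(0))/(1+3/160) = 4909/5000 ≈ 0.981800
step 2 [1y] swap r/2=503/19315: DF=(1 − 503/19315·(0.981800))/(1+503/19315) = 9497/10000 ≈ 0.949700
step 3 [1.5y] swap r/2=179/5684: DF=(1 − 179/5684·(0.981800+0.949700))/(1+179/5684) = 1821/2000 ≈ 0.910500
step 4 [2y] swap r/2=677/18533: DF=(1 − 677/18533·(0.981800+0.949700+0.910500))/(1+677/18533) = 4323/5000 ≈ 0.864600
step 5 [2.5y] zero: DF = P = 4209/5000 ≈ 0.841800
step 6 [3y] zero: DF = P = 8163/10000 ≈ 0.816300
step 7 [3.5y] zero: DF = P = 3897/5000 ≈ 0.779400

1 1/2 4909/5000
2 1 9497/10000
3 3/2 1821/2000
4 2 4323/5000
5 5/2 4209/5000
6 3 8163/10000
7 7/2 3897/5000
s(1.5y) = (1/(1821/2000) − 1)/(3/2) = 358/5463 ≈ 6.5532%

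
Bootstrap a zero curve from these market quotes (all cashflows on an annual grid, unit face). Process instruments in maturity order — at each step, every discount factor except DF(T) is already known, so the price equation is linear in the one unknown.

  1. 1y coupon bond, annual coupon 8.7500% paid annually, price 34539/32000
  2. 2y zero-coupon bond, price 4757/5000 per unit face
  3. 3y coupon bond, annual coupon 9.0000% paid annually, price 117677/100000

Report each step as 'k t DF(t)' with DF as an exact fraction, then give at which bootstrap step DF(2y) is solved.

1 1 397/400
2 2 4757/5000
3 3 9191/10000
DF(2y) is solved at step 2

step 1 [1y] bond c/1=7/80: DF=(34539/32000 − 7/80·(0))/(1+7/80) = 397/400 ≈ 0.992500
step 2 [2y] zero: DF = P = 4757/5000 ≈ 0.951400
step 3 [3y] bond c/1=9/100: DF=(117677/100000 − 9/100·(0.992500+0.951400))/(1+9/100) = 9191/10000 ≈ 0.919100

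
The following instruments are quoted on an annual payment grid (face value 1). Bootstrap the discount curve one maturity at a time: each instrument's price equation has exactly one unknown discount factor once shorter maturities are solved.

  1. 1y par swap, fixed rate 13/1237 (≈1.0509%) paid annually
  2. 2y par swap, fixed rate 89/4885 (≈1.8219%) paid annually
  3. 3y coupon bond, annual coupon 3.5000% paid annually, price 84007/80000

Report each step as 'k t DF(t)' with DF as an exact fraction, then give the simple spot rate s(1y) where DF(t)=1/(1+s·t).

1 1 1237/1250
2 2 2411/2500
3 3 1897/2000
s(1y) = (1/(1237/1250) − 1)/(1) = 13/1237 ≈ 1.0509%

step 1 [1y] swap r/1=13/1237: DF=(1 − 13/1237·(0))/(1+13/1237) = 1237/1250 ≈ 0.989600
step 2 [2y] swap r/1=89/4885: DF=(1 − 89/4885·(0.989600))/(1+89/4885) = 2411/2500 ≈ 0.964400
step 3 [3y] bond c/1=7/200: DF=(84007/80000 − 7/200·(0.989600+0.964400))/(1+7/200) = 1897/2000 ≈ 0.948500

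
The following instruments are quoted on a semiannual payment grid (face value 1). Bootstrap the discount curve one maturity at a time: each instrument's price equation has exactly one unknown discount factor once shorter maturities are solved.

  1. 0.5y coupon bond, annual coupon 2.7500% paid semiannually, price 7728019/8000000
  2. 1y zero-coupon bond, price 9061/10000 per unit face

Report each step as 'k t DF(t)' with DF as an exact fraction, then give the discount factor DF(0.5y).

1 1/2 9529/10000
2 1 9061/10000
DF(0.5y) = 9529/10000 ≈ 0.952900

step 1 [0.5y] bond c/2=11/800: DF=(7728019/8000000 − 11/800·(0))/(1+11/800) = 9529/10000 ≈ 0.952900
step 2 [1y] zero: DF = P = 9061/10000 ≈ 0.906100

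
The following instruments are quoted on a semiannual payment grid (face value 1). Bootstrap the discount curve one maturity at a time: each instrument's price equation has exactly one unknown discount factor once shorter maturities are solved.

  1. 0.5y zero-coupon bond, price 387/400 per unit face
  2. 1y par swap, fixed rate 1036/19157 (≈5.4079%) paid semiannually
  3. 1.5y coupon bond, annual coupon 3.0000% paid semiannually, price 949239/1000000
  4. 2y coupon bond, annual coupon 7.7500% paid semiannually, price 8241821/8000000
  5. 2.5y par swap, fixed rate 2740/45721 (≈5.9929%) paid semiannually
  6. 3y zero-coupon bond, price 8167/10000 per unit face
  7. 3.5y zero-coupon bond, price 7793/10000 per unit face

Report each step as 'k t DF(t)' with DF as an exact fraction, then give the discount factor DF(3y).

1 1/2 387/400
2 1 4741/5000
3 3/2 9069/10000
4 2 1773/2000
5 5/2 863/1000
6 3 8167/10000
7 7/2 7793/10000
DF(3y) = 8167/10000 ≈ 0.816700

step 1 [0.5y] zero: DF = P = 387/400 ≈ 0.967500
step 2 [1y] swap r/2=518/19157: DF=(1 − 518/19157·(0.967500))/(1+518/19157) = 4741/5000 ≈ 0.948200
step 3 [1.5y] bond c/2=3/200: DF=(949239/1000000 − 3/200·(0.967500+0.948200))/(1+3/200) = 9069/10000 ≈ 0.906900
step 4 [2y] bond c/2=31/800: DF=(8241821/8000000 − 31/800·(0.967500+0.948200+0.906900))/(1+31/800) = 1773/2000 ≈ 0.886500
step 5 [2.5y] swap r/2=1370/45721: DF=(1 − 1370/45721·(0.967500+0.948200+0.906900+0.886500))/(1+1370/45721) = 863/1000 ≈ 0.863000
step 6 [3y] zero: DF = P = 8167/10000 ≈ 0.816700
step 7 [3.5y] zero: DF = P = 7793/10000 ≈ 0.779300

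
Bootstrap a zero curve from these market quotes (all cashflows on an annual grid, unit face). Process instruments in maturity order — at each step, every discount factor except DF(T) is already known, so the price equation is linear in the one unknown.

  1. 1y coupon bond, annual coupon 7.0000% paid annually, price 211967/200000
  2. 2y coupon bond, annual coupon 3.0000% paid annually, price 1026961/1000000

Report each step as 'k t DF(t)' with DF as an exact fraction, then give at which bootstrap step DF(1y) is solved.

1 1 1981/2000
2 2 4841/5000
DF(1y) is solved at step 1

step 1 [1y] bond c/1=7/100: DF=(211967/200000 − 7/100·(0))/(1+7/100) = 1981/2000 ≈ 0.990500
step 2 [2y] bond c/1=3/100: DF=(1026961/1000000 − 3/100·(0.990500))/(1+3/100) = 4841/5000 ≈ 0.968200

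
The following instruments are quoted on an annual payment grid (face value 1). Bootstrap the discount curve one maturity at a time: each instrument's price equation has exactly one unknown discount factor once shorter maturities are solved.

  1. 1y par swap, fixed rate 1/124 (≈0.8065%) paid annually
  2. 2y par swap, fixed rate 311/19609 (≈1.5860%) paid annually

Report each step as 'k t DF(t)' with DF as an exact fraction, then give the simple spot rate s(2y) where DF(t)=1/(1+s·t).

step 1 [1y] swap r/1=1/124: DF=(1 − 1/124·(0))/(1+1/124) = 124/125 ≈ 0.992000
step 2 [2y] swap r/1=311/19609: DF=(1 − 311/19609·(0.992000))/(1+311/19609) = 9689/10000 ≈ 0.968900

1 1 124/125
2 2 9689/10000
s(2y) = (1/(9689/10000) − 1)/(2) = 311/19378 ≈ 1.6049%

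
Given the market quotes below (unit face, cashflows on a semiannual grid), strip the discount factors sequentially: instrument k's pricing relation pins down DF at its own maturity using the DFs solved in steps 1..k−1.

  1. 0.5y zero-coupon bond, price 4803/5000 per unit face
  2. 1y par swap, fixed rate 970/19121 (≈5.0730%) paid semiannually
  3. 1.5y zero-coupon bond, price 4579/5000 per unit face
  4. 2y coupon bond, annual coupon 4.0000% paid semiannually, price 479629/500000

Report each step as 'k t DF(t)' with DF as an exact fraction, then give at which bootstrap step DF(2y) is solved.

1 1/2 4803/5000
2 1 1903/2000
3 3/2 4579/5000
4 2 177/200
DF(2y) is solved at step 4

step 1 [0.5y] zero: DF = P = 4803/5000 ≈ 0.960600
step 2 [1y] swap r/2=485/19121: DF=(1 − 485/19121·(0.960600))/(1+485/19121) = 1903/2000 ≈ 0.951500
step 3 [1.5y] zero: DF = P = 4579/5000 ≈ 0.915800
step 4 [2y] bond c/2=1/50: DF=(479629/500000 − 1/50·(0.960600+0.951500+0.915800))/(1+1/50) = 177/200 ≈ 0.885000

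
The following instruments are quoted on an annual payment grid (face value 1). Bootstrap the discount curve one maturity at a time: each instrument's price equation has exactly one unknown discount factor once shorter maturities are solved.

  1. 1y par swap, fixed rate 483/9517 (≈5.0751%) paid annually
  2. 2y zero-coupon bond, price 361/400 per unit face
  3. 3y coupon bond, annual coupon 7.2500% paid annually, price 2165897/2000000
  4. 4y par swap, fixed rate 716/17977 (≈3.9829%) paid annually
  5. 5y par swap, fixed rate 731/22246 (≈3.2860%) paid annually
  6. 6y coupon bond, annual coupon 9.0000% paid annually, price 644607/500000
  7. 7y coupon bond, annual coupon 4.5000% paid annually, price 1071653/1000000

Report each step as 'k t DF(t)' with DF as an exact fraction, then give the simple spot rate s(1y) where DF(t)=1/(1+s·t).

step 1 [1y] swap r/1=483/9517: DF=(1 − 483/9517·(0))/(1+483/9517) = 9517/10000 ≈ 0.951700
step 2 [2y] zero: DF = P = 361/400 ≈ 0.902500
step 3 [3y] bond c/1=29/400: DF=(2165897/2000000 − 29/400·(0.951700+0.902500))/(1+29/400) = 2211/2500 ≈ 0.884400
step 4 [4y] swap r/1=716/17977: DF=(1 − 716/17977·(0.951700+0.902500+0.884400))/(1+716/17977) = 1071/1250 ≈ 0.856800
step 5 [5y] swap r/1=731/22246: DF=(1 − 731/22246·(0.951700+0.902500+0.884400+0.856800))/(1+731/22246) = 4269/5000 ≈ 0.853800
step 6 [6y] bond c/1=9/100: DF=(644607/500000 − 9/100·(0.951700+0.902500+0.884400+0.856800+0.853800))/(1+9/100) = 4077/5000 ≈ 0.815400
step 7 [7y] bond c/1=9/200: DF=(1071653/1000000 − 9/200·(0.951700+0.902500+0.884400+0.856800+0.853800+0.815400))/(1+9/200) = 1997/2500 ≈ 0.798800

1 1 9517/10000
2 2 361/400
3 3 2211/2500
4 4 1071/1250
5 5 4269/5000
6 6 4077/5000
7 7 1997/2500
s(1y) = (1/(9517/10000) − 1)/(1) = 483/9517 ≈ 5.0751%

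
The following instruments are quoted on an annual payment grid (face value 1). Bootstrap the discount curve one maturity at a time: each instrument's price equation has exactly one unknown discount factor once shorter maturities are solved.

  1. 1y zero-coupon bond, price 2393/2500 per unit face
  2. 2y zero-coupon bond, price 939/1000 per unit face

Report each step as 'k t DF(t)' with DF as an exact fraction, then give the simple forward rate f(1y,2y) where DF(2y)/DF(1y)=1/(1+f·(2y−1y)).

step 1 [1y] zero: DF = P = 2393/2500 ≈ 0.957200
step 2 [2y] zero: DF = P = 939/1000 ≈ 0.939000

1 1 2393/2500
2 2 939/1000
f(1y,2y) = ((2393/2500)/(939/1000) − 1)/(1) = 91/4695 ≈ 1.9382%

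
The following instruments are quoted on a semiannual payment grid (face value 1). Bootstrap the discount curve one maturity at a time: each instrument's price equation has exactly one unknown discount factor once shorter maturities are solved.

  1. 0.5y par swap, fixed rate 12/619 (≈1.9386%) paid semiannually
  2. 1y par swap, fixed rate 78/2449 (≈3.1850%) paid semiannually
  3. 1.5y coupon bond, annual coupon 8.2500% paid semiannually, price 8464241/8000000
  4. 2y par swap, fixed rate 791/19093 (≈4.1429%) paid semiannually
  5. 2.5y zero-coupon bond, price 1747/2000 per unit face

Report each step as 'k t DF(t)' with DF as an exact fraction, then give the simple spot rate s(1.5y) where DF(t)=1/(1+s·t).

1 1/2 619/625
2 1 1211/1250
3 3/2 1877/2000
4 2 9209/10000
5 5/2 1747/2000
s(1.5y) = (1/(1877/2000) − 1)/(3/2) = 82/1877 ≈ 4.3687%

step 1 [0.5y] swap r/2=6/619: DF=(1 − 6/619·(0))/(1+6/619) = 619/625 ≈ 0.990400
step 2 [1y] swap r/2=39/2449: DF=(1 − 39/2449·(0.990400))/(1+39/2449) = 1211/1250 ≈ 0.968800
step 3 [1.5y] bond c/2=33/800: DF=(8464241/8000000 − 33/800·(0.990400+0.968800))/(1+33/800) = 1877/2000 ≈ 0.938500
step 4 [2y] swap r/2=791/38186: DF=(1 − 791/38186·(0.990400+0.968800+0.938500))/(1+791/38186) = 9209/10000 ≈ 0.920900
step 5 [2.5y] zero: DF = P = 1747/2000 ≈ 0.873500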